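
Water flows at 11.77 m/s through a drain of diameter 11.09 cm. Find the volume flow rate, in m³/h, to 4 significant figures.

Q = A·v = 0.009659 m² × 11.77 m/s = 0.1137 m³/s.
Converting: 0.1137 m³/s × 3600 = 409.3 m³/h.

Q = 409.3 m³/h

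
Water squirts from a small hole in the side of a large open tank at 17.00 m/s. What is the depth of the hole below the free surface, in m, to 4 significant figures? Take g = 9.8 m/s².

h ≈ 14.74 m

For a small hole in a large open tank, ½v² = gh, giving h = v²/(2g).
h = 17.00²/(2·9.8) = 289.0/19.60 = 14.74 m.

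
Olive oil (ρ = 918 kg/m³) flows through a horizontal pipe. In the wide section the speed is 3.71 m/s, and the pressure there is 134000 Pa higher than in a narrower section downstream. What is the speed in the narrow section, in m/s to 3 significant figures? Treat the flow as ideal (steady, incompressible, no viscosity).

With h₁ = h₂, rearranging Bernoulli gives v₂ = √(v₁² + 2ΔP/ρ).
v₂ = √(3.71² + 2·134000/918) = √(13.8 + 292) = 17.5 m/s.

v₂ = 17.5 m/s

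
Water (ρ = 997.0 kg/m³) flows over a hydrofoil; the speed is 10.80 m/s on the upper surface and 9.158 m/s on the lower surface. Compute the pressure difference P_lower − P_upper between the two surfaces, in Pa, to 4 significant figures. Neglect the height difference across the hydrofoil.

ΔP ≈ 16340 Pa

Bernoulli (same height): P_lower − P_upper = ½ρ(v_upper² − v_lower²).
ΔP = ½·997.0·(10.80² − 9.158²) = 16340 Pa.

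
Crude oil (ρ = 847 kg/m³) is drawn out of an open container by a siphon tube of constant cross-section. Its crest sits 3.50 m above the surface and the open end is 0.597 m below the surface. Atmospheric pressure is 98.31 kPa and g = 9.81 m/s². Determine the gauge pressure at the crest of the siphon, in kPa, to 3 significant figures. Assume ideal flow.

Bernoulli surface→outlet gives ½v² = g·h_out, so v = √(2·9.81·0.597) = 3.42 m/s.
With constant cross-section the crest speed equals v; applying Bernoulli from the surface up to the crest, P_top = P_atm − ½ρv² − ρg·h_top.
P_top = 98310 − ½·847·3.42² − 847·9.81·3.50 = 64300 Pa. So P_gauge = P_top − P_atm = -34000 Pa.

-34.0 kPa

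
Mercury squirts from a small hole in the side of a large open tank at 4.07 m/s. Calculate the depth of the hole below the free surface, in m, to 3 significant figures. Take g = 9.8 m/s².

Torricelli: v = √(2gh), so h = v²/(2g).
h = 4.07²/(2·9.8) = 16.6/19.60 = 0.845 m.

h = 0.845 m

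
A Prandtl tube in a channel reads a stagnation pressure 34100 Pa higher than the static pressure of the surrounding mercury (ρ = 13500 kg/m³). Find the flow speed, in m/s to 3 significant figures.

The dynamic pressure equals the rise in static pressure at the stagnation point: ΔP = ½ρv².
v = √(2ΔP/ρ) = √(2·34100/13500) = 2.25 m/s.

v ≈ 2.25 m/s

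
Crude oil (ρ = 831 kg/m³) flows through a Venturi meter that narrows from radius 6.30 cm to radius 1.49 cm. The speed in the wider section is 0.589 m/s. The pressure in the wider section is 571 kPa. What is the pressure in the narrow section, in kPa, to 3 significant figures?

P₂ = 525 kPa

The volume flow rate is constant, so v₂ = (A₁/A₂)v₁ = (125/6.97)·0.589 = 10.5 m/s.
The pipe is horizontal, so Bernoulli reduces to P₁ + ½ρv₁² = P₂ + ½ρv₂².
P₂ = P₁ − ½ρ(v₂² − v₁²) = 571000 − ½·831·(10.5² − 0.589²) = 571000 − 45900 = 525000 Pa.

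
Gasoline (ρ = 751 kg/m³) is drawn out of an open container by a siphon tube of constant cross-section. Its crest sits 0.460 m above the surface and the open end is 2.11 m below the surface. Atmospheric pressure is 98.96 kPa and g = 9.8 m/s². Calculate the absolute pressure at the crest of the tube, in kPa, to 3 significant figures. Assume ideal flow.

From the surface to the outlet (both open to atmosphere, surface at rest): v = √(2g·h_out) = √(2·9.8·2.11) = 6.43 m/s.
Continuity keeps v the same throughout the tube; from surface to crest, P_atm + 0 = P_top + ½ρv² + ρg·h_top.
P_top = 98960 − ½·751·6.43² − 751·9.8·0.460 = 80000 Pa.

P_top ≈ 80.0 kPa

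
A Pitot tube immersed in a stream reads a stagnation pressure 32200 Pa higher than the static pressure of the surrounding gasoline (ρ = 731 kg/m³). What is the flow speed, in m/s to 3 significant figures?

At the stagnation point the flow is brought to rest, so Bernoulli gives P_stag − P_static = ½ρv².
v = √(2ΔP/ρ) = √(2·32200/731) = 9.39 m/s.

v = 9.39 m/s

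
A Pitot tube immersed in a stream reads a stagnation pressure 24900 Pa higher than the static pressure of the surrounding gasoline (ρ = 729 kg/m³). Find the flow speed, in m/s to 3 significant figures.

The dynamic pressure equals the rise in static pressure at the stagnation point: ΔP = ½ρv².
v = √(2ΔP/ρ) = √(2·24900/729) = 8.27 m/s.

v = 8.27 m/s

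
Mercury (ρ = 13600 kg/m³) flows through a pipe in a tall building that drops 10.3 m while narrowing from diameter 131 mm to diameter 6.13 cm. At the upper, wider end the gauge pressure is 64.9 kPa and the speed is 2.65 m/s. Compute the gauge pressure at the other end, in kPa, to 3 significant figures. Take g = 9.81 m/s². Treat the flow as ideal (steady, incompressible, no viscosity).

P₂ ≈ 491 kPa

Continuity gives A₁v₁ = A₂v₂, so v₂ = (135 cm²)/(29.5 cm²) × 2.65 m/s = 12.1 m/s.
Applying Bernoulli between the two ends and solving for P₂: P₂ = P₁ + ½ρ(v₁² − v₂²) − ρgΔh.
P₂ = 64900 + ½·13600·(2.65² − 12.1²) − 13600·9.81·(−10.3) = 64900 + (-948000) − (-1370000) = 491000 Pa.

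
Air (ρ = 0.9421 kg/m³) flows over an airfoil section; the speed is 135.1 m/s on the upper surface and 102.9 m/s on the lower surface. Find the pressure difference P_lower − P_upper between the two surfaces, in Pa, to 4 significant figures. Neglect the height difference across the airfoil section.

ΔP = 3610 Pa

With negligible Δh, P + ½ρv² is constant, so P_low − P_up = ½ρ(v_up² − v_low²).
ΔP = ½·0.9421·(135.1² − 102.9²) = 3610 Pa.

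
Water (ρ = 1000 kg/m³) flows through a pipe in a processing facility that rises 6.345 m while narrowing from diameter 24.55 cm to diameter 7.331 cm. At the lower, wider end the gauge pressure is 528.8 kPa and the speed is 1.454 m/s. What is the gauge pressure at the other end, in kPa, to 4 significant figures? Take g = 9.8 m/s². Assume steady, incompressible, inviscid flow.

Mass conservation (A₁v₁ = A₂v₂) gives v₂ = 1.454 × 473.4/42.21 = 16.31 m/s.
Applying Bernoulli between the two ends and solving for P₂: P₂ = P₁ + ½ρ(v₁² − v₂²) − ρgΔh.
P₂ = 528800 + ½·1000·(1.454² − 16.31²) − 1000·9.8·(+6.345) = 528800 + (-131900) − (62180) = 334700 Pa.

P₂ ≈ 334.7 kPa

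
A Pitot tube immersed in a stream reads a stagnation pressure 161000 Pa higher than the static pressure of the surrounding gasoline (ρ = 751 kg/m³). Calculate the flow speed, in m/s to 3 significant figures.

The dynamic pressure equals the rise in static pressure at the stagnation point: ΔP = ½ρv².
v = √(2ΔP/ρ) = √(2·161000/751) = 20.7 m/s.

v ≈ 20.7 m/s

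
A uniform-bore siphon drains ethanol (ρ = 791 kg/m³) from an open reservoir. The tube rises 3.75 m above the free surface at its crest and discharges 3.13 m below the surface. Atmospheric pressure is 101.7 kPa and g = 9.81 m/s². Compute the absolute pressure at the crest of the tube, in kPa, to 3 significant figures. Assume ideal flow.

Bernoulli surface→outlet gives ½v² = g·h_out, so v = √(2·9.81·3.13) = 7.84 m/s.
Continuity keeps v the same throughout the tube; from surface to crest, P_atm + 0 = P_top + ½ρv² + ρg·h_top.
P_top = 101700 − ½·791·7.84² − 791·9.81·3.75 = 48300 Pa.

P_top = 48.3 kPa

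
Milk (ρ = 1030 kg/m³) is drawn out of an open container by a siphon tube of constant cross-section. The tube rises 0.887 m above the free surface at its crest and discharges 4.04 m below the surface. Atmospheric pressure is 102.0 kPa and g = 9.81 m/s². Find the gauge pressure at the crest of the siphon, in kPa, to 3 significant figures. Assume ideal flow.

Bernoulli surface→outlet gives ½v² = g·h_out, so v = √(2·9.81·4.04) = 8.90 m/s.
Continuity keeps v the same throughout the tube; from surface to crest, P_atm + 0 = P_top + ½ρv² + ρg·h_top.
P_top = 102000 − ½·1030·8.90² − 1030·9.81·0.887 = 52200 Pa. So P_gauge = P_top − P_atm = -49800 Pa.

P_gauge ≈ -49.8 kPa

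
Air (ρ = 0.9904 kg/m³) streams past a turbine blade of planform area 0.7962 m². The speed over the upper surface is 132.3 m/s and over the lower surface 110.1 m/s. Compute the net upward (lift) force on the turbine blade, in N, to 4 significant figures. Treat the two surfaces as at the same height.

F ≈ 2122 N

With equal heights on the two surfaces, Bernoulli gives P_lower − P_upper = ½ρ(v_upper² − v_lower²).
ΔP = ½·0.9904·(132.3² − 110.1²) = 2665 Pa.
Lift = ΔP · A = 2665 × 0.7962 = 2122 N.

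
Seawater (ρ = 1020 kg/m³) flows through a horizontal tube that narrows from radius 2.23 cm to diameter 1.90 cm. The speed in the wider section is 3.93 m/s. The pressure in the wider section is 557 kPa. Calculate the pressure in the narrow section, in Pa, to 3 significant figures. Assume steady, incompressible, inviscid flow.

The volume flow rate is constant, so v₂ = (A₁/A₂)v₁ = (15.6/2.84)·3.93 = 21.7 m/s.
With no height change, Bernoulli's equation is P₁ + ½ρv₁² = P₂ + ½ρv₂².
P₂ = P₁ − ½ρ(v₂² − v₁²) = 557000 − ½·1020·(21.7² − 3.93²) = 557000 − 231000 = 326000 Pa.

P₂ ≈ 326000 Pa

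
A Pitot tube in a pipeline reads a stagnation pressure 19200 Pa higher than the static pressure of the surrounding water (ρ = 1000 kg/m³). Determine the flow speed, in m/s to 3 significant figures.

Bernoulli between the free stream and the stagnation point: ½ρv² = P_stag − P_static.
v = √(2ΔP/ρ) = √(2·19200/1000) = 6.20 m/s.

6.20 m/s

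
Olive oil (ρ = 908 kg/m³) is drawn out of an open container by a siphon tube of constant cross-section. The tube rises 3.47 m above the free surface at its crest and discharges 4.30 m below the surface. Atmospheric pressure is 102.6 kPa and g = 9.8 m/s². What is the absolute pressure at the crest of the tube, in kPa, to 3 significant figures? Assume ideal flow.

P_top = 33.5 kPa

The outlet speed comes from Torricelli: v = √(2g·4.30) = 9.18 m/s.
With constant cross-section the crest speed equals v; applying Bernoulli from the surface up to the crest, P_top = P_atm − ½ρv² − ρg·h_top.
P_top = 102600 − ½·908·9.18² − 908·9.8·3.47 = 33500 Pa.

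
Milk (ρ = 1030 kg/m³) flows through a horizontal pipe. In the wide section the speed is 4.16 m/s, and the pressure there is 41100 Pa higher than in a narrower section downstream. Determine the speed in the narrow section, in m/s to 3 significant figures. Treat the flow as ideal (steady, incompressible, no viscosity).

With h₁ = h₂, rearranging Bernoulli gives v₂ = √(v₁² + 2ΔP/ρ).
v₂ = √(4.16² + 2·41100/1030) = √(17.3 + 79.8) = 9.85 m/s.

9.85 m/s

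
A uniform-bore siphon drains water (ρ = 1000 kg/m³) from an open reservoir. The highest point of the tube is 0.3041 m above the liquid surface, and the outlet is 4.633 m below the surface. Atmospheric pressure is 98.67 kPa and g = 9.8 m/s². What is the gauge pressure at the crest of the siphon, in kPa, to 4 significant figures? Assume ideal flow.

-48.38 kPa

From the surface to the outlet (both open to atmosphere, surface at rest): v = √(2g·h_out) = √(2·9.8·4.633) = 9.529 m/s.
The bore is uniform, so the speed at the crest is the same v. Bernoulli surface→crest: P_atm = P_top + ½ρv² + ρg·h_top.
P_top = 98670 − ½·1000·9.529² − 1000·9.8·0.3041 = 50290 Pa. So P_gauge = P_top − P_atm = -48380 Pa.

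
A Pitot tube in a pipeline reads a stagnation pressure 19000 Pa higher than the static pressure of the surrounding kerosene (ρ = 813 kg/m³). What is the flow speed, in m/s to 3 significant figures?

v ≈ 6.84 m/s

Bernoulli between the free stream and the stagnation point: ½ρv² = P_stag − P_static.
v = √(2ΔP/ρ) = √(2·19000/813) = 6.84 m/s.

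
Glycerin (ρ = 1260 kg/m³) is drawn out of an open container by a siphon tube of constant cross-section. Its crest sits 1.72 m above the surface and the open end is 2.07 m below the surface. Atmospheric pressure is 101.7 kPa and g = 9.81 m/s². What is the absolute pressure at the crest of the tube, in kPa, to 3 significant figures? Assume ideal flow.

P_top ≈ 54.9 kPa

From the surface to the outlet (both open to atmosphere, surface at rest): v = √(2g·h_out) = √(2·9.81·2.07) = 6.37 m/s.
With constant cross-section the crest speed equals v; applying Bernoulli from the surface up to the crest, P_top = P_atm − ½ρv² − ρg·h_top.
P_top = 101700 − ½·1260·6.37² − 1260·9.81·1.72 = 54900 Pa.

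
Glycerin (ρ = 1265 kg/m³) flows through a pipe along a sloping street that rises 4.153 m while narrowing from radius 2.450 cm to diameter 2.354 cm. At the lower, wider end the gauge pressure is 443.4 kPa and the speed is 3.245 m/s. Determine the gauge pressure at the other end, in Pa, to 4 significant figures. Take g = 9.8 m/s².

P₂ ≈ 273500 Pa

By continuity, v₂ = v₁·A₁/A₂ = 3.245·(18.86/4.352) = 14.06 m/s.
Applying Bernoulli between the two ends and solving for P₂: P₂ = P₁ + ½ρ(v₁² − v₂²) − ρgΔh.
P₂ = 443400 + ½·1265·(3.245² − 14.06²) − 1265·9.8·(+4.153) = 443400 + (-118400) − (51480) = 273500 Pa.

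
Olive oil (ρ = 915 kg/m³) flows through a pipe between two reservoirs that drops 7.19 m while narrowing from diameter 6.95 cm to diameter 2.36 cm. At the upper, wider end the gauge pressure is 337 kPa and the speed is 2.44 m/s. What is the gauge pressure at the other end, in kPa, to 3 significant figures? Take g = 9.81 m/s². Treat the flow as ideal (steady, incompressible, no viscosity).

Continuity gives A₁v₁ = A₂v₂, so v₂ = (37.9 cm²)/(4.37 cm²) × 2.44 m/s = 21.2 m/s.
Bernoulli: P₁ + ½ρv₁² + ρg h₁ = P₂ + ½ρv₂² + ρg h₂, so P₂ = P₁ + ½ρ(v₁² − v₂²) − ρg(h₂ − h₁).
P₂ = 337000 + ½·915·(2.44² − 21.2²) − 915·9.81·(−7.19) = 337000 + (-202000) − (-64500) = 199000 Pa.

P₂ = 199 kPa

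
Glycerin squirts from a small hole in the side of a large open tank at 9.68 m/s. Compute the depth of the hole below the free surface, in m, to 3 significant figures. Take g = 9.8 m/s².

h = 4.78 m

Torricelli: v = √(2gh), so h = v²/(2g).
h = 9.68²/(2·9.8) = 93.7/19.60 = 4.78 m.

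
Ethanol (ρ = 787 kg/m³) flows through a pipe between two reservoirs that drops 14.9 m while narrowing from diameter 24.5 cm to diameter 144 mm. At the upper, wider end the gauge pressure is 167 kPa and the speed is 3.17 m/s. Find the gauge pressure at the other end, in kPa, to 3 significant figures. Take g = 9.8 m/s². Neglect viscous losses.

Mass conservation (A₁v₁ = A₂v₂) gives v₂ = 3.17 × 471/163 = 9.18 m/s.
Energy conservation along the streamline gives P₂ = P₁ − ½ρ(v₂² − v₁²) − ρg(h₂ − h₁).
P₂ = 167000 + ½·787·(3.17² − 9.18²) − 787·9.8·(−14.9) = 167000 + (-29200) − (-115000) = 253000 Pa.

253 kPa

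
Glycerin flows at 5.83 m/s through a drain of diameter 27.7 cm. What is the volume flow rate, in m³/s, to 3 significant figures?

Q = A·v = 0.0603 m² × 5.83 m/s = 0.351 m³/s.

0.351 m³/s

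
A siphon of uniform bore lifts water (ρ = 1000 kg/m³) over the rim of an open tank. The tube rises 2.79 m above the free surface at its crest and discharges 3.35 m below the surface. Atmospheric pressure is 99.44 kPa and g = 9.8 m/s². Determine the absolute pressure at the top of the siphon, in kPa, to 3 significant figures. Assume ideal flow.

Bernoulli surface→outlet gives ½v² = g·h_out, so v = √(2·9.8·3.35) = 8.10 m/s.
The bore is uniform, so the speed at the crest is the same v. Bernoulli surface→crest: P_atm = P_top + ½ρv² + ρg·h_top.
P_top = 99440 − ½·1000·8.10² − 1000·9.8·2.79 = 39300 Pa.

P_top = 39.3 kPa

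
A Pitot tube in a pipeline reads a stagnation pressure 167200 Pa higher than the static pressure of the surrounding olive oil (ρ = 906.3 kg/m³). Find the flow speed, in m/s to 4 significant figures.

At the stagnation point the flow is brought to rest, so Bernoulli gives P_stag − P_static = ½ρv².
v = √(2ΔP/ρ) = √(2·167200/906.3) = 19.21 m/s.

v = 19.21 m/s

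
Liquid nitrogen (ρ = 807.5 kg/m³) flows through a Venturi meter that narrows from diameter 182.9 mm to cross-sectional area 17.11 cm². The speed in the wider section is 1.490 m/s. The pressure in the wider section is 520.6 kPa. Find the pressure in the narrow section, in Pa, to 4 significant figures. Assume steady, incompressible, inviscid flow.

By continuity, v₂ = v₁·A₁/A₂ = 1.490·(262.7/17.11) = 22.88 m/s.
Bernoulli (h₁ = h₂): P₁ − P₂ = ½ρ(v₂² − v₁²).
P₂ = P₁ − ½ρ(v₂² − v₁²) = 520600 − ½·807.5·(22.88² − 1.490²) = 520600 − 210500 = 310100 Pa.

P₂ ≈ 310100 Pa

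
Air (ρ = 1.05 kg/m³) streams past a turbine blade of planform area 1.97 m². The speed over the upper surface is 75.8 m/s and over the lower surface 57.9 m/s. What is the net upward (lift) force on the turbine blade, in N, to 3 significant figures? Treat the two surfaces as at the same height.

With equal heights on the two surfaces, Bernoulli gives P_lower − P_upper = ½ρ(v_upper² − v_lower²).
ΔP = ½·1.05·(75.8² − 57.9²) = 1260 Pa.
Lift = ΔP · A = 1260 × 1.97 = 2480 N.

2480 N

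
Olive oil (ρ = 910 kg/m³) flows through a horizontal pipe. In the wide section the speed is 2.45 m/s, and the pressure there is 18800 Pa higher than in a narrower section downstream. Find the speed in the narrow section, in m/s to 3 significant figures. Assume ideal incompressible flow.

v₂ ≈ 6.88 m/s

With h₁ = h₂, rearranging Bernoulli gives v₂ = √(v₁² + 2ΔP/ρ).
v₂ = √(2.45² + 2·18800/910) = √(6.00 + 41.3) = 6.88 m/s.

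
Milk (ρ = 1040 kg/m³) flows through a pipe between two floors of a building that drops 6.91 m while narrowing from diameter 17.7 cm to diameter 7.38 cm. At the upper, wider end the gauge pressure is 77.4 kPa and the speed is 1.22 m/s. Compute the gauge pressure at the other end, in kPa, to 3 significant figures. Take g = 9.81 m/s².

Mass conservation (A₁v₁ = A₂v₂) gives v₂ = 1.22 × 246/42.8 = 7.02 m/s.
Applying Bernoulli between the two ends and solving for P₂: P₂ = P₁ + ½ρ(v₁² − v₂²) − ρgΔh.
P₂ = 77400 + ½·1040·(1.22² − 7.02²) − 1040·9.81·(−6.91) = 77400 + (-24800) − (-70500) = 123000 Pa.

P₂ ≈ 123 kPa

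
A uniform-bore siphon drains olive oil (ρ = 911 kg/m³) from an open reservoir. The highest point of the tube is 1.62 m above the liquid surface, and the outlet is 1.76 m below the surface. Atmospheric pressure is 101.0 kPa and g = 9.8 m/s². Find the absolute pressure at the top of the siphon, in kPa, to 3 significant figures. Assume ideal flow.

The outlet speed comes from Torricelli: v = √(2g·1.76) = 5.87 m/s.
With constant cross-section the crest speed equals v; applying Bernoulli from the surface up to the crest, P_top = P_atm − ½ρv² − ρg·h_top.
P_top = 101000 − ½·911·5.87² − 911·9.8·1.62 = 70800 Pa.

70.8 kPa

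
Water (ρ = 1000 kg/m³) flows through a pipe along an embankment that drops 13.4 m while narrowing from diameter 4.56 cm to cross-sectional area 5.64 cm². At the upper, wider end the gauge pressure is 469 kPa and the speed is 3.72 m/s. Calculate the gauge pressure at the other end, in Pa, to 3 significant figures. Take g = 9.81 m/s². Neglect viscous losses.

549000 Pa

Mass conservation (A₁v₁ = A₂v₂) gives v₂ = 3.72 × 16.3/5.64 = 10.8 m/s.
Energy conservation along the streamline gives P₂ = P₁ − ½ρ(v₂² − v₁²) − ρg(h₂ − h₁).
P₂ = 469000 + ½·1000·(3.72² − 10.8²) − 1000·9.81·(−13.4) = 469000 + (-51100) − (-131000) = 549000 Pa.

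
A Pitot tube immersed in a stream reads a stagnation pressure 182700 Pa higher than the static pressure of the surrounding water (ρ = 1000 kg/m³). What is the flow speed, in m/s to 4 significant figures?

v ≈ 19.12 m/s

Bernoulli between the free stream and the stagnation point: ½ρv² = P_stag − P_static.
v = √(2ΔP/ρ) = √(2·182700/1000) = 19.12 m/s.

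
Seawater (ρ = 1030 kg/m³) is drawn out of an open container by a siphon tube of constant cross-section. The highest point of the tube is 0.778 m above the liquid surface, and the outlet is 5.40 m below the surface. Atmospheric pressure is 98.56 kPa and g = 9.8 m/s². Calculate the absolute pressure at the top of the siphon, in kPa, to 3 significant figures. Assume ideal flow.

P_top ≈ 36.2 kPa

Bernoulli surface→outlet gives ½v² = g·h_out, so v = √(2·9.8·5.40) = 10.3 m/s.
The bore is uniform, so the speed at the crest is the same v. Bernoulli surface→crest: P_atm = P_top + ½ρv² + ρg·h_top.
P_top = 98560 − ½·1030·10.3² − 1030·9.8·0.778 = 36200 Pa.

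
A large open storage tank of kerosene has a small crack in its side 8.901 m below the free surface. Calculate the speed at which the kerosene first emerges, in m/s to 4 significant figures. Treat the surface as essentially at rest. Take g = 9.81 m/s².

v = 13.22 m/s

Torricelli's result v = √(2gh) gives v = √(2·9.81·8.901) = 13.22 m/s.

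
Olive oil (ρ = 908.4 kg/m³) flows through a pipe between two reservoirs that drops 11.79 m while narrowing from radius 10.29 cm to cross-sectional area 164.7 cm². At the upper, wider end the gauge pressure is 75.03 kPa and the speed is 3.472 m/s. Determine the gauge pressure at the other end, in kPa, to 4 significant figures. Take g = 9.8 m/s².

Continuity gives A₁v₁ = A₂v₂, so v₂ = (332.6 cm²)/(164.7 cm²) × 3.472 m/s = 7.012 m/s.
Applying Bernoulli between the two ends and solving for P₂: P₂ = P₁ + ½ρ(v₁² − v₂²) − ρgΔh.
P₂ = 75030 + ½·908.4·(3.472² − 7.012²) − 908.4·9.8·(−11.79) = 75030 + (-16860) − (-105000) = 163100 Pa.

P₂ ≈ 163.1 kPa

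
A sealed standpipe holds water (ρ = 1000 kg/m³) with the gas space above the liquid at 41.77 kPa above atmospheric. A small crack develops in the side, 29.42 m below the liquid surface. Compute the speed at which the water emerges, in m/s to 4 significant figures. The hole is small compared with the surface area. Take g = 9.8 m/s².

Take point 1 at the surface (v₁ ≈ 0) and point 2 at the hole (at atmospheric pressure). Bernoulli: P₁ + ρg h = P_atm + ½ρv₂².
With P₁ − P_atm = 41770 Pa, v₂ = √(2gh + 2ΔP/ρ) = √(2·9.8·29.42 + 2·41770/1000) = 25.69 m/s.

v = 25.69 m/s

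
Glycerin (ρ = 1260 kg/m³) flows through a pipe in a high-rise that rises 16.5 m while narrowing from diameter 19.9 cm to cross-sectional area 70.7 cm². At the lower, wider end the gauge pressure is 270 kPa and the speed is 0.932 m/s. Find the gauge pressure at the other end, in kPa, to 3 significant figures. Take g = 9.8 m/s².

P₂ ≈ 56.2 kPa

By continuity, v₂ = v₁·A₁/A₂ = 0.932·(311/70.7) = 4.10 m/s.
Applying Bernoulli between the two ends and solving for P₂: P₂ = P₁ + ½ρ(v₁² − v₂²) − ρgΔh.
P₂ = 270000 + ½·1260·(0.932² − 4.10²) − 1260·9.8·(+16.5) = 270000 + (-10000) − (204000) = 56200 Pa.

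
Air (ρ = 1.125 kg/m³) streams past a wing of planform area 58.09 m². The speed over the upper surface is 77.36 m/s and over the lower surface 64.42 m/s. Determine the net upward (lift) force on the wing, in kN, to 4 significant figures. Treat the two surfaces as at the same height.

F = 59.95 kN

The faster flow above has the lower pressure; Bernoulli (same height) gives ΔP = ½ρ(v_up² − v_low²).
ΔP = ½·1.125·(77.36² − 64.42²) = 1032 Pa.
Lift = ΔP · A = 1032 × 58.09 = 59950 N.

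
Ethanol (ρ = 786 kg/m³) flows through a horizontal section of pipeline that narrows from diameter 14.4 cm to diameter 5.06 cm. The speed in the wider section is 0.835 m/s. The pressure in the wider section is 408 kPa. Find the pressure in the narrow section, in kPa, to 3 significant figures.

Continuity gives A₁v₁ = A₂v₂, so v₂ = (163 cm²)/(20.1 cm²) × 0.835 m/s = 6.76 m/s.
The pipe is horizontal, so Bernoulli reduces to P₁ + ½ρv₁² = P₂ + ½ρv₂².
P₂ = P₁ − ½ρ(v₂² − v₁²) = 408000 − ½·786·(6.76² − 0.835²) = 408000 − 17700 = 390000 Pa.

P₂ = 390 kPa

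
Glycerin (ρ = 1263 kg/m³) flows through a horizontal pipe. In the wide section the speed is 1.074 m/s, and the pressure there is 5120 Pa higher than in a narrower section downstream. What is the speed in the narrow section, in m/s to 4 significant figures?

Horizontal Bernoulli: P₁ + ½ρv₁² = P₂ + ½ρv₂², so v₂² = v₁² + 2(P₁ − P₂)/ρ.
v₂ = √(1.074² + 2·5120/1263) = √(1.153 + 8.108) = 3.043 m/s.

v₂ = 3.043 m/s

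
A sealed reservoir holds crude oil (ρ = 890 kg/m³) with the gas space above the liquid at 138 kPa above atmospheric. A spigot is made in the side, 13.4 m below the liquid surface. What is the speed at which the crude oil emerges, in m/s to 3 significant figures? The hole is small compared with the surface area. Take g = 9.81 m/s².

v ≈ 23.9 m/s

Take point 1 at the surface (v₁ ≈ 0) and point 2 at the hole (at atmospheric pressure). Bernoulli: P₁ + ρg h = P_atm + ½ρv₂².
With P₁ − P_atm = 138000 Pa, v₂ = √(2gh + 2ΔP/ρ) = √(2·9.81·13.4 + 2·138000/890) = 23.9 m/s.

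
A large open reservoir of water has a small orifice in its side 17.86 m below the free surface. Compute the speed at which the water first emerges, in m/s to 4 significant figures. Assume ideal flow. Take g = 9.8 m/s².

The surface is effectively still and both ends are open, so ½v² = gh and v = √(2·9.8·17.86) = 18.71 m/s.

v = 18.71 m/s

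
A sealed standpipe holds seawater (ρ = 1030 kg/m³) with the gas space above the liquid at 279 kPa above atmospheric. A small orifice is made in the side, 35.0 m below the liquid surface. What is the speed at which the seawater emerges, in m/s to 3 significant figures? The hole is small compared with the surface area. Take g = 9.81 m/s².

Take point 1 at the surface (v₁ ≈ 0) and point 2 at the hole (at atmospheric pressure). Bernoulli: P₁ + ρg h = P_atm + ½ρv₂².
With P₁ − P_atm = 279000 Pa, v₂ = √(2gh + 2ΔP/ρ) = √(2·9.81·35.0 + 2·279000/1030) = 35.0 m/s.

v ≈ 35.0 m/s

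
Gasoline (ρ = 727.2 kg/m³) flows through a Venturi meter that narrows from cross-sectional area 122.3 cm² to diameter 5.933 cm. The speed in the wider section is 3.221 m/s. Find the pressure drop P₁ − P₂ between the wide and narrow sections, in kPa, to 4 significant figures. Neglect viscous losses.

Continuity gives A₁v₁ = A₂v₂, so v₂ = (122.3 cm²)/(27.65 cm²) × 3.221 m/s = 14.25 m/s.
Along the horizontal streamline, P + ½ρv² is constant.
P₁ − P₂ = ½·727.2·(14.25² − 3.221²) = ½·727.2·192.7 = 70050 Pa.

70.05 kPa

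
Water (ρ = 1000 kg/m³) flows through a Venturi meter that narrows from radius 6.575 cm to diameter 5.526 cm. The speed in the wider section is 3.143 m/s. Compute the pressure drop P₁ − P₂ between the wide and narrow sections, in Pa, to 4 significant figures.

ΔP ≈ 153400 Pa

The volume flow rate is constant, so v₂ = (A₁/A₂)v₁ = (135.8/23.98)·3.143 = 17.80 m/s.
With no height change, Bernoulli's equation is P₁ + ½ρv₁² = P₂ + ½ρv₂².
P₁ − P₂ = ½·1000·(17.80² − 3.143²) = ½·1000·306.9 = 153400 Pa.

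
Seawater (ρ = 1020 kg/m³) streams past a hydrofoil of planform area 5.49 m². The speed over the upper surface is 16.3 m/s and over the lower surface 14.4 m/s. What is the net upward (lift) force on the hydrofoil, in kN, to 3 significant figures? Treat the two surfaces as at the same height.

163 kN

The faster flow above has the lower pressure; Bernoulli (same height) gives ΔP = ½ρ(v_up² − v_low²).
ΔP = ½·1020·(16.3² − 14.4²) = 29700 Pa.
Lift = ΔP · A = 29700 × 5.49 = 163000 N.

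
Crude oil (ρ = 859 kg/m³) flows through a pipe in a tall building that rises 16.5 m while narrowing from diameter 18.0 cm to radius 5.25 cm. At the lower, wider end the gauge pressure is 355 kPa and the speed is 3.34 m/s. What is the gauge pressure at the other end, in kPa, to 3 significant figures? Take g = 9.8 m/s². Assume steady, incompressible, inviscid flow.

P₂ = 180 kPa

Mass conservation (A₁v₁ = A₂v₂) gives v₂ = 3.34 × 254/86.6 = 9.82 m/s.
Energy conservation along the streamline gives P₂ = P₁ − ½ρ(v₂² − v₁²) − ρg(h₂ − h₁).
P₂ = 355000 + ½·859·(3.34² − 9.82²) − 859·9.8·(+16.5) = 355000 + (-36600) − (139000) = 180000 Pa.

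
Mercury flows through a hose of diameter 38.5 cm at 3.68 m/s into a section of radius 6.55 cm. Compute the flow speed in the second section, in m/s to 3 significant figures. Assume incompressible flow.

v₂ ≈ 31.8 m/s

The volume flow rate is constant, so v₂ = (A₁/A₂)v₁ = (1160/135)·3.68 = 31.8 m/s.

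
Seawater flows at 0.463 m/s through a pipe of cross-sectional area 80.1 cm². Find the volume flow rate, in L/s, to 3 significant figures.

Q = A·v = 0.00801 m² × 0.463 m/s = 0.00371 m³/s.
Converting: 0.00371 m³/s × 1000 = 3.71 L/s.

Q = 3.71 L/s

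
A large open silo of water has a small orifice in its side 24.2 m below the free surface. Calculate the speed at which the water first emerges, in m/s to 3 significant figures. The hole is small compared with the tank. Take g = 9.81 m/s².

v ≈ 21.8 m/s

Bernoulli from surface to hole (P equal, v_surface ≈ 0): v = √(2gh) = √(2×9.81×24.2) = 21.8 m/s.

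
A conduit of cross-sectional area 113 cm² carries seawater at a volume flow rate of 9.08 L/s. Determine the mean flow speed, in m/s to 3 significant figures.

0.804 m/s

Q = 9.08 L/s = 0.00908 m³/s.
v = Q/A = 0.00908 / 0.0113 = 0.804 m/s.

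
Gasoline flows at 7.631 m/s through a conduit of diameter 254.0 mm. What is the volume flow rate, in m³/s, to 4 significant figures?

Q ≈ 0.3867 m³/s

Q = A·v = 0.05067 m² × 7.631 m/s = 0.3867 m³/s.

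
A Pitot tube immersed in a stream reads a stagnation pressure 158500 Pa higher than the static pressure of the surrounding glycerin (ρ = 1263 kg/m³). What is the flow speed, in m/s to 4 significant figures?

15.84 m/s

At the stagnation point the flow is brought to rest, so Bernoulli gives P_stag − P_static = ½ρv².
v = √(2ΔP/ρ) = √(2·158500/1263) = 15.84 m/s.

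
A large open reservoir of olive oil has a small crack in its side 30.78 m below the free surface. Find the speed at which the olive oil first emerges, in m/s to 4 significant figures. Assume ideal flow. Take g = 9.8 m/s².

24.56 m/s

With the surface at rest and both surface and jet at atmospheric pressure, Bernoulli gives ρg h = ½ρv², so v = √(2gh) = √(2·9.8·30.78) = 24.56 m/s.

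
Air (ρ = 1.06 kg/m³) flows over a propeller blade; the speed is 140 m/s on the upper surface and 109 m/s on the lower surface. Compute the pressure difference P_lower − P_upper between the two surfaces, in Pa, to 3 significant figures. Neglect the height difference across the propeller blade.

ΔP ≈ 4090 Pa

The pressure is lower where the speed is higher: ΔP = ½ρ(v_up² − v_low²).
ΔP = ½·1.06·(140² − 109²) = 4090 Pa.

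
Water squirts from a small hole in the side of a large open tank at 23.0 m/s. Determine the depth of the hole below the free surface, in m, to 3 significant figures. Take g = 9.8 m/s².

h ≈ 27.0 m

Inverting v = √(2gh) gives h = v² / 2g.
h = 23.0²/(2·9.8) = 529/19.60 = 27.0 m.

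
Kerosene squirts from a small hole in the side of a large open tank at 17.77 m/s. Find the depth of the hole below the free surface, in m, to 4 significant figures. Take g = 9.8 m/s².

h ≈ 16.11 m

For a small hole in a large open tank, ½v² = gh, giving h = v²/(2g).
h = 17.77²/(2·9.8) = 315.8/19.60 = 16.11 m.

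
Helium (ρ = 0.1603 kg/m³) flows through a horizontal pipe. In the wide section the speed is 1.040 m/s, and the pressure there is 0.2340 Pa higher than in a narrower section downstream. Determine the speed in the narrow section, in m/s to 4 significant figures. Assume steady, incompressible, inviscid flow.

v₂ ≈ 2.000 m/s

With h₁ = h₂, rearranging Bernoulli gives v₂ = √(v₁² + 2ΔP/ρ).
v₂ = √(1.040² + 2·0.2340/0.1603) = √(1.082 + 2.920) = 2.000 m/s.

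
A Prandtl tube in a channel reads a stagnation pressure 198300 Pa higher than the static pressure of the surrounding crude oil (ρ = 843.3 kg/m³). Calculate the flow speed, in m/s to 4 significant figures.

v ≈ 21.69 m/s

Bernoulli between the free stream and the stagnation point: ½ρv² = P_stag − P_static.
v = √(2ΔP/ρ) = √(2·198300/843.3) = 21.69 m/s.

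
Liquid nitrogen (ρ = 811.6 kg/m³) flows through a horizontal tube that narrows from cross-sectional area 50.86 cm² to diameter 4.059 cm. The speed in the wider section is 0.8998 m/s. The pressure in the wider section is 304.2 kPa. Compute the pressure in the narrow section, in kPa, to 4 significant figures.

P₂ ≈ 299.5 kPa

The volume flow rate is constant, so v₂ = (A₁/A₂)v₁ = (50.86/12.94)·0.8998 = 3.537 m/s.
With no height change, Bernoulli's equation is P₁ + ½ρv₁² = P₂ + ½ρv₂².
P₂ = P₁ − ½ρ(v₂² − v₁²) = 304200 − ½·811.6·(3.537² − 0.8998²) = 304200 − 4747 = 299500 Pa.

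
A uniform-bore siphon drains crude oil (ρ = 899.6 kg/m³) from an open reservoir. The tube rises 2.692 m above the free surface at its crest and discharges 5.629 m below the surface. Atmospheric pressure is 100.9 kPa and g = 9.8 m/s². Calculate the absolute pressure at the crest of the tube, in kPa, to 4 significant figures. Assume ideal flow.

The outlet speed comes from Torricelli: v = √(2g·5.629) = 10.50 m/s.
Continuity keeps v the same throughout the tube; from surface to crest, P_atm + 0 = P_top + ½ρv² + ρg·h_top.
P_top = 100900 − ½·899.6·10.50² − 899.6·9.8·2.692 = 27540 Pa.

P_top = 27.54 kPa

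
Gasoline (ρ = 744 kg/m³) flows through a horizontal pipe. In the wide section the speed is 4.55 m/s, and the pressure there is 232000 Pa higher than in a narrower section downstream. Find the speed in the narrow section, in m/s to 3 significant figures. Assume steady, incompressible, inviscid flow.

Along the level pipe P + ½ρv² is conserved, hence v₂² = v₁² + 2(P₁ − P₂)/ρ.
v₂ = √(4.55² + 2·232000/744) = √(20.7 + 624) = 25.4 m/s.

v₂ ≈ 25.4 m/s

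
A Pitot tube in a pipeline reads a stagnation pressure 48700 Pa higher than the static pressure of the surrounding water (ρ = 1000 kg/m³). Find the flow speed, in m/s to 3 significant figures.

The dynamic pressure equals the rise in static pressure at the stagnation point: ΔP = ½ρv².
v = √(2ΔP/ρ) = √(2·48700/1000) = 9.87 m/s.

v ≈ 9.87 m/s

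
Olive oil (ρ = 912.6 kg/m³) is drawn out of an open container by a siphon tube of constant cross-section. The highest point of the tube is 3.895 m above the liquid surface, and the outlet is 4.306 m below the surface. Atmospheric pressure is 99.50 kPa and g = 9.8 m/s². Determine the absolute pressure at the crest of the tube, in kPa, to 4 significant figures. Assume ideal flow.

From the surface to the outlet (both open to atmosphere, surface at rest): v = √(2g·h_out) = √(2·9.8·4.306) = 9.187 m/s.
Continuity keeps v the same throughout the tube; from surface to crest, P_atm + 0 = P_top + ½ρv² + ρg·h_top.
P_top = 99500 − ½·912.6·9.187² − 912.6·9.8·3.895 = 26150 Pa.

P_top ≈ 26.15 kPa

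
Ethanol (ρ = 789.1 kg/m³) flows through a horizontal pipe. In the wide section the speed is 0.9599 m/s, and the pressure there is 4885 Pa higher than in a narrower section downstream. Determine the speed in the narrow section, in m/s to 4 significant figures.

Horizontal Bernoulli: P₁ + ½ρv₁² = P₂ + ½ρv₂², so v₂² = v₁² + 2(P₁ − P₂)/ρ.
v₂ = √(0.9599² + 2·4885/789.1) = √(0.9214 + 12.38) = 3.647 m/s.

3.647 m/s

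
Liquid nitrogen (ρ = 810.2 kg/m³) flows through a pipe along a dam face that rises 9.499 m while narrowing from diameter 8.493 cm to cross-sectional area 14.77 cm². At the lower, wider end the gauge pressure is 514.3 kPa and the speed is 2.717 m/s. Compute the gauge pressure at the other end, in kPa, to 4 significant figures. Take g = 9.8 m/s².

P₂ = 397.9 kPa

The volume flow rate is constant, so v₂ = (A₁/A₂)v₁ = (56.65/14.77)·2.717 = 10.42 m/s.
Energy conservation along the streamline gives P₂ = P₁ − ½ρ(v₂² − v₁²) − ρg(h₂ − h₁).
P₂ = 514300 + ½·810.2·(2.717² − 10.42²) − 810.2·9.8·(+9.499) = 514300 + (-41000) − (75420) = 397900 Pa.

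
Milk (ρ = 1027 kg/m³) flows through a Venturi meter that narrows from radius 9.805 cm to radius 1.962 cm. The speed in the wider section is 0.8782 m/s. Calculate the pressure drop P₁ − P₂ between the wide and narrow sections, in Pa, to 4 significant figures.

ΔP ≈ 246600 Pa

By continuity, v₂ = v₁·A₁/A₂ = 0.8782·(302.0/12.09) = 21.93 m/s.
With no height change, Bernoulli's equation is P₁ + ½ρv₁² = P₂ + ½ρv₂².
P₁ − P₂ = ½·1027·(21.93² − 0.8782²) = ½·1027·480.3 = 246600 Pa.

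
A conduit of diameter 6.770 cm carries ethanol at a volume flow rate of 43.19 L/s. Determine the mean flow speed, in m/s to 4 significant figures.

v ≈ 12.00 m/s

Q = 43.19 L/s = 0.04319 m³/s.
v = Q/A = 0.04319 / 0.003600 = 12.00 m/s.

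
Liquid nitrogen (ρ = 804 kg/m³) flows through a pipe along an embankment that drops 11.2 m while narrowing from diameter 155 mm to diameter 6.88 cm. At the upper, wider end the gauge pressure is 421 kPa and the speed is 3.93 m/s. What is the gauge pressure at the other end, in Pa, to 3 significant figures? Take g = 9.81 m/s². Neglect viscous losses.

P₂ ≈ 356000 Pa

The volume flow rate is constant, so v₂ = (A₁/A₂)v₁ = (189/37.2)·3.93 = 19.9 m/s.
Energy conservation along the streamline gives P₂ = P₁ − ½ρ(v₂² − v₁²) − ρg(h₂ − h₁).
P₂ = 421000 + ½·804·(3.93² − 19.9²) − 804·9.81·(−11.2) = 421000 + (-154000) − (-88300) = 356000 Pa.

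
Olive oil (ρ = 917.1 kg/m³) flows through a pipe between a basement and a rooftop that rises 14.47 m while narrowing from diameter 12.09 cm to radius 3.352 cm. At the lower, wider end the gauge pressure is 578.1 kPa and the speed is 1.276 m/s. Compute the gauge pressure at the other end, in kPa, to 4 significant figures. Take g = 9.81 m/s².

Mass conservation (A₁v₁ = A₂v₂) gives v₂ = 1.276 × 114.8/35.30 = 4.150 m/s.
Applying Bernoulli between the two ends and solving for P₂: P₂ = P₁ + ½ρ(v₁² − v₂²) − ρgΔh.
P₂ = 578100 + ½·917.1·(1.276² − 4.150²) − 917.1·9.81·(+14.47) = 578100 + (-7150) − (130200) = 440800 Pa.

P₂ ≈ 440.8 kPa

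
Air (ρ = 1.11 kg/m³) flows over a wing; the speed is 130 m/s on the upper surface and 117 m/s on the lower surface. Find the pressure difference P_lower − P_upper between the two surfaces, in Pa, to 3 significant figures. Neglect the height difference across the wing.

ΔP ≈ 1780 Pa

Bernoulli (same height): P_lower − P_upper = ½ρ(v_upper² − v_lower²).
ΔP = ½·1.11·(130² − 117²) = 1780 Pa.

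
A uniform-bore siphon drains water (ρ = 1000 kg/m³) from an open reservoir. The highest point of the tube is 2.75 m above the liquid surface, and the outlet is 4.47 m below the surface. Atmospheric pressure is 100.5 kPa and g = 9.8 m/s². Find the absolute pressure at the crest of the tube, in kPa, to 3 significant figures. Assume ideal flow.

From the surface to the outlet (both open to atmosphere, surface at rest): v = √(2g·h_out) = √(2·9.8·4.47) = 9.36 m/s.
With constant cross-section the crest speed equals v; applying Bernoulli from the surface up to the crest, P_top = P_atm − ½ρv² − ρg·h_top.
P_top = 100500 − ½·1000·9.36² − 1000·9.8·2.75 = 29700 Pa.

P_top ≈ 29.7 kPa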